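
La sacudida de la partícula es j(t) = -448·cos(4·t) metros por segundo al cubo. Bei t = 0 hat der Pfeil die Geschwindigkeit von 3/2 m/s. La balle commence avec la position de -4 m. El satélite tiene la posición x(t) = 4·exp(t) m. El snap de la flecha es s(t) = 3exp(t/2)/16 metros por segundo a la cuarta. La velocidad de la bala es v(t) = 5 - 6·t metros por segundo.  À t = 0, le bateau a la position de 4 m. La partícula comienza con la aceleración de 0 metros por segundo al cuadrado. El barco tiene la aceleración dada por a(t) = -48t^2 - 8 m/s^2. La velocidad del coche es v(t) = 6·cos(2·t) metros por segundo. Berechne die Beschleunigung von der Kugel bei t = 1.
Um dies zu lösen, müssen wir 1 Ableitung unserer Gleichung für die Geschwindigkeit v(t) = 5 - 6·t nehmen. Die Ableitung von der Geschwindigkeit ergibt die Beschleunigung: a(t) = -6. Aus der Gleichung für die Beschleunigung a(t) = -6, setzen wir t = 1 ein und erhalten a = -6.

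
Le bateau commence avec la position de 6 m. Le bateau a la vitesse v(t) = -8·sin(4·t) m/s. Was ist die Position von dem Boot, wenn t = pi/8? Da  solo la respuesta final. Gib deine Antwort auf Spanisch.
La respuesta es 4.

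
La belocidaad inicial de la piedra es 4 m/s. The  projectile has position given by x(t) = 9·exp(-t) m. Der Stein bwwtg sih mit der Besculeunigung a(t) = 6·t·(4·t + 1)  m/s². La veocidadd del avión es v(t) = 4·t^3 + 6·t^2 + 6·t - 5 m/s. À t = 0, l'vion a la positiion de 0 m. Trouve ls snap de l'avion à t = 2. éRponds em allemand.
Wir müssen unsere Gleichung für die Geschwindigkeit v(t) = 4·t^3 + 6·t^2 + 6·t - 5 3-mal ableiten. Durch Ableiten von der Geschwindigkeit erhalten wir die Beschleunigung: a(t) = 12·t^2 + 12·t + 6. Mit d/dt von a(t) finden wir j(t) = 24·t + 12. Mit d/dt von j(t) finden wir s(t) = 24. Mit s(t) = 24 und Einsetzen von t = 2, finden wir s = 24.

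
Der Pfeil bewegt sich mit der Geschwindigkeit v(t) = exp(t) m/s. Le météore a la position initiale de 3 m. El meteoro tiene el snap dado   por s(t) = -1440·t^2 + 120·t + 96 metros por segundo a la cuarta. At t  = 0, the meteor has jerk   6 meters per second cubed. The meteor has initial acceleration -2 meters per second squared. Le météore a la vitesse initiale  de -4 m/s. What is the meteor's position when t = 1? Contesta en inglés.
To find the answer, we compute 4 integrals of s(t) = -1440·t^2 + 120·t + 96. Taking ∫s(t)dt and applying j(0) = 6, we find j(t) = -480·t^3 + 60·t^2 + 96·t + 6. Taking ∫j(t)dt and applying a(0) = -2, we find a(t) = -120·t^4 + 20·t^3 + 48·t^2 + 6·t - 2. Integrating acceleration and using the initial condition v(0) = -4, we get v(t) = -24·t^5 + 5·t^4 + 16·t^3 + 3·t^2 - 2·t - 4. The antiderivative of velocity, with x(0) = 3, gives position: x(t) = -4·t^6 + t^5 + 4·t^4 + t^3 - t^2 - 4·t + 3. Using x(t) = -4·t^6 + t^5 + 4·t^4 + t^3 - t^2 - 4·t + 3 and substituting t = 1, we find x = 0.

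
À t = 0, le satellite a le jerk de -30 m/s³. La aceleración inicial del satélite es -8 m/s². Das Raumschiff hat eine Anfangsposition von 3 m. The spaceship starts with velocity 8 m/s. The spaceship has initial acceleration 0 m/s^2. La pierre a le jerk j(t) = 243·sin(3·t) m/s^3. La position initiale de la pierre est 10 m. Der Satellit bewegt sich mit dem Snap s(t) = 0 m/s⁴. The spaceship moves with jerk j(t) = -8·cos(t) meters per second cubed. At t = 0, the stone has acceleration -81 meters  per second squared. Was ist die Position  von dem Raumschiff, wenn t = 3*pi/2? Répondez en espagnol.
Necesitamos integrar nuestra ecuación de la sacudida j(t) = -8·cos(t) 3 veces. Integrando la sacudida y usando la condición inicial a(0) = 0, obtenemos a(t) = -8·sin(t). La integral de la aceleración es la velocidad. Usando v(0) = 8, obtenemos v(t) = 8·cos(t). Tomando ∫v(t)dt y aplicando x(0) = 3, encontramos x(t) = 8·sin(t) + 3. Usando x(t) = 8·sin(t) + 3 y sustituyendo t = 3*pi/2, encontramos x = -5.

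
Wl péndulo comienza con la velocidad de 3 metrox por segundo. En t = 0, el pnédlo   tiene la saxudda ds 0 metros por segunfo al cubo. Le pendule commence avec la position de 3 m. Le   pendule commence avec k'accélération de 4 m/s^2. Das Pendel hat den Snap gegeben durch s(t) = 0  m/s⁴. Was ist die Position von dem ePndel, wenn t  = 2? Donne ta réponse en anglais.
Starting from snap s(t) = 0, we take 4 antiderivatives. The antiderivative of snap, with j(0) = 0, gives jerk: j(t) = 0. Taking ∫j(t)dt and applying a(0) = 4, we find a(t) = 4. The integral of acceleration is velocity. Using v(0) = 3, we get v(t) = 4·t + 3. Integrating velocity and using the initial condition x(0) = 3, we get x(t) = 2·t^2 + 3·t + 3. From the given position equation x(t) = 2·t^2 + 3·t + 3, we substitute t = 2 to get x = 17.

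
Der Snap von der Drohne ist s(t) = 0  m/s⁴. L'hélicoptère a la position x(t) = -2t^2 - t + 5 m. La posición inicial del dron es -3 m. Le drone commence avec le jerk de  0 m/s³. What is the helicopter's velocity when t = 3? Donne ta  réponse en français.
Nous devons dériver notre équation de la position x(t) = -2·t^2 - t + 5 1 fois. En prenant d/dt de x(t), nous trouvons v(t) = -4·t - 1. Nous avons la vitesse v(t) = -4·t - 1. En substituant t = 3: v(3) = -13.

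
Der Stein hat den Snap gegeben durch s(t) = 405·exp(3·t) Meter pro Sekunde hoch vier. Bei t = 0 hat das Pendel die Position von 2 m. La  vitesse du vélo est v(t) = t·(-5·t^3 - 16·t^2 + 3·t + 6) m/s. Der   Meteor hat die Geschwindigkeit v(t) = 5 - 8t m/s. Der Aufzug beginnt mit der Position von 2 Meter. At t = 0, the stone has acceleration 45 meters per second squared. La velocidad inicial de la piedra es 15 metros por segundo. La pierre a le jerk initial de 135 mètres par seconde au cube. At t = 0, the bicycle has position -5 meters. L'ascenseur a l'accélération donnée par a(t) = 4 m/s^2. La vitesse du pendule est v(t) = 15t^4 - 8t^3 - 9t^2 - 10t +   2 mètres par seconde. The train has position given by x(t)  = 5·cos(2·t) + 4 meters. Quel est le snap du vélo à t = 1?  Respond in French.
En partant de la vitesse v(t) = t·(-5·t^3 - 16·t^2 + 3·t + 6), nous prenons 3 dérivées. En dérivant la vitesse, nous obtenons l'accélération: a(t) = -5·t^3 - 16·t^2 + t·(-15·t^2 - 32·t + 3) + 3·t + 6. En dérivant l'accélération, nous obtenons le jerk: j(t) = -30·t^2 + t·(-30·t - 32) - 64·t + 6. En prenant d/dt de j(t), nous trouvons s(t) = -120·t - 96. En utilisant s(t) = -120·t - 96 et en substituant t = 1, nous trouvons s = -216.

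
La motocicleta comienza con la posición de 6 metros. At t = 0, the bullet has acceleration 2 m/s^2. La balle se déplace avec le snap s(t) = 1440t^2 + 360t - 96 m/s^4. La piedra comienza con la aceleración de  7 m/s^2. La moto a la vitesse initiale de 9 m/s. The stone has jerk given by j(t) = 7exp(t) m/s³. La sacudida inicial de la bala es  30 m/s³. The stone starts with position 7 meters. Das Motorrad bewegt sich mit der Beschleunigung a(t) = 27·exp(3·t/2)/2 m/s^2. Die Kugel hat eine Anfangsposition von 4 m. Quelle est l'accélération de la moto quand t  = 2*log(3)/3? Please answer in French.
Nous avons l'accélération a(t) = 27·exp(3·t/2)/2. En substituant t = 2*log(3)/3: a(2*log(3)/3) = 81/2.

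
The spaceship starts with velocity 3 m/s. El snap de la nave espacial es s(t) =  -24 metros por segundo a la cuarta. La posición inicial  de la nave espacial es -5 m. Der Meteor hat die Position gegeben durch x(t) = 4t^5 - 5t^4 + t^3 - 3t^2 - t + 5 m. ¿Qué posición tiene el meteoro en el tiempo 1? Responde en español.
Usando x(t) = 4·t^5 - 5·t^4 + t^3 - 3·t^2 - t + 5 y sustituyendo t = 1, encontramos x = 1.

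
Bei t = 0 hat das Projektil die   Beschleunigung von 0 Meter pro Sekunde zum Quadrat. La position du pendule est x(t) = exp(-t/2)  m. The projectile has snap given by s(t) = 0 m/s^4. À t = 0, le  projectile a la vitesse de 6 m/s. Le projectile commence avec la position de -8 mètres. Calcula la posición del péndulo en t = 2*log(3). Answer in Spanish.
Tenemos la posición x(t) = exp(-t/2). Sustituyendo t = 2*log(3): x(2*log(3)) = 1/3.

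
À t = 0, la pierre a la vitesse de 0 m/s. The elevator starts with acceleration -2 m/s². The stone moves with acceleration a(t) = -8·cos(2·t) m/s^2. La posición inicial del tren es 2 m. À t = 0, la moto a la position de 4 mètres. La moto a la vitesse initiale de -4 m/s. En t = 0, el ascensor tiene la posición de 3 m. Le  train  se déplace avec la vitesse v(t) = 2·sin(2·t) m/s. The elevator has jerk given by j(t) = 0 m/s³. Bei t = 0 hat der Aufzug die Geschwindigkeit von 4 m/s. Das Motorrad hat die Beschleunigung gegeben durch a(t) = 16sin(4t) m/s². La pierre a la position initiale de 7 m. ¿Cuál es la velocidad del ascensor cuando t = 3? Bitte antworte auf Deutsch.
Ausgehend von dem Ruck j(t) = 0, nehmen wir 2 Stammfunktionen. Durch Integration von dem Ruck und Verwendung der Anfangsbedingung a(0) = -2, erhalten wir a(t) = -2. Das Integral von der Beschleunigung ist die Geschwindigkeit. Mit v(0) = 4 erhalten wir v(t) = 4 - 2·t. Aus der Gleichung für die Geschwindigkeit v(t) = 4 - 2·t, setzen wir t = 3 ein und erhalten v = -2.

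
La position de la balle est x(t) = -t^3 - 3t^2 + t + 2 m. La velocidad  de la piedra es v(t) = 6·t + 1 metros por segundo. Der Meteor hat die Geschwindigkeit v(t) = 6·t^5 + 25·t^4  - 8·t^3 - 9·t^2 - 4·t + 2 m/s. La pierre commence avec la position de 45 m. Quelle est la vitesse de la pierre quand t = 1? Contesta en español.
De la ecuación de la velocidad v(t) = 6·t + 1, sustituimos t = 1 para obtener v = 7.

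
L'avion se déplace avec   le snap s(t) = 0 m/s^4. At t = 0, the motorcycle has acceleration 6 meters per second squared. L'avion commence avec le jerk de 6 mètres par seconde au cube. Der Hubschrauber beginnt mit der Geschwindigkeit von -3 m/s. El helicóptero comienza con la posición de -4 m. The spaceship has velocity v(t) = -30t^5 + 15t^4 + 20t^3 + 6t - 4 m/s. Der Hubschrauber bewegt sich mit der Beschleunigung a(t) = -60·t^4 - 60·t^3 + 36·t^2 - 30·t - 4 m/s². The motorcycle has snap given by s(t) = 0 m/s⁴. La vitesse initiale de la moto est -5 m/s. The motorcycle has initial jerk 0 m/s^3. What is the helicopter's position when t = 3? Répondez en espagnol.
Debemos encontrar la antiderivada de nuestra ecuación de la aceleración a(t) = -60·t^4 - 60·t^3 + 36·t^2 - 30·t - 4 2 veces. La integral de la aceleración, con v(0) = -3, da la velocidad: v(t) = -12·t^5 - 15·t^4 + 12·t^3 - 15·t^2 - 4·t - 3. La integral de la velocidad es la posición. Usando x(0) = -4, obtenemos x(t) = -2·t^6 - 3·t^5 + 3·t^4 - 5·t^3 - 2·t^2 - 3·t - 4. Tenemos la posición x(t) = -2·t^6 - 3·t^5 + 3·t^4 - 5·t^3 - 2·t^2 - 3·t - 4. Sustituyendo t = 3: x(3) = -2110.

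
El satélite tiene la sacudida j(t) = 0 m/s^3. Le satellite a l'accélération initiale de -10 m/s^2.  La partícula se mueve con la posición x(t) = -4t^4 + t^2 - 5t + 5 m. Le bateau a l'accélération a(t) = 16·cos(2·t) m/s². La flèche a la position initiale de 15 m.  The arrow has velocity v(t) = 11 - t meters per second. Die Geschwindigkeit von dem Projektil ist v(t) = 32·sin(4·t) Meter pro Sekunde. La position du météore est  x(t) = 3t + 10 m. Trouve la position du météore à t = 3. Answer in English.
From the given position equation x(t) = 3·t + 10, we substitute t = 3 to get x = 19.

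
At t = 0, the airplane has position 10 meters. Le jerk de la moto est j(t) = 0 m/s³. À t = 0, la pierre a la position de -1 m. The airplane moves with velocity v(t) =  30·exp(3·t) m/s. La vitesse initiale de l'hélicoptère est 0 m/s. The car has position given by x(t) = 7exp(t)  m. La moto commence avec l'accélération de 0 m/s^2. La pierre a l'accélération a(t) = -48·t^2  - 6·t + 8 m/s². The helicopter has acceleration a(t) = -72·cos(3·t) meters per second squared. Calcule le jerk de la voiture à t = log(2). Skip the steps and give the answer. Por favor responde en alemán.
Die Antwort ist 14.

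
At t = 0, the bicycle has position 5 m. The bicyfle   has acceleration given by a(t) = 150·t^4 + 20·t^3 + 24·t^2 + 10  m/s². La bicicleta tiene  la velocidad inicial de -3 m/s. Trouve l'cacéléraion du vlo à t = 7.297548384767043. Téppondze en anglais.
We have acceleration a(t) = 150·t^4 + 20·t^3 + 24·t^2 + 10. Substituting t = 7.297548384767043: a(7.297548384767043) = 434462.276135234.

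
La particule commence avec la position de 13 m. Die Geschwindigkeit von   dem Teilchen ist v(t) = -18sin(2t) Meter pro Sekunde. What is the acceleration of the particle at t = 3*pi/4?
To solve this, we need to take 1 derivative of our velocity equation v(t) = -18·sin(2·t). Differentiating velocity, we get acceleration: a(t) = -36·cos(2·t). From the given acceleration equation a(t) = -36·cos(2·t), we substitute t = 3*pi/4 to get a = 0.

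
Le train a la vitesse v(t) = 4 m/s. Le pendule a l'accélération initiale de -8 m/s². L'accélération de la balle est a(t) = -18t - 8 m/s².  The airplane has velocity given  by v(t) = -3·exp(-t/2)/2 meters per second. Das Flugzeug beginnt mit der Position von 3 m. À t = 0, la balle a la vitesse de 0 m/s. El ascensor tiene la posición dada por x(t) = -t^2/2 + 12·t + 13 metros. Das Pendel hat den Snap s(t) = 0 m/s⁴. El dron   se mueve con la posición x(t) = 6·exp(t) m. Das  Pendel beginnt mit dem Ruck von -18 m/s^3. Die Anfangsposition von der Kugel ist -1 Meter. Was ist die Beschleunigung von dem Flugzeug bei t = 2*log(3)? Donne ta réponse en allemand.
Wir müssen unsere Gleichung für die Geschwindigkeit v(t) = -3·exp(-t/2)/2 1-mal ableiten. Mit d/dt von v(t) finden wir a(t) = 3·exp(-t/2)/4. Mit a(t) = 3·exp(-t/2)/4 und Einsetzen von t = 2*log(3), finden wir a = 1/4.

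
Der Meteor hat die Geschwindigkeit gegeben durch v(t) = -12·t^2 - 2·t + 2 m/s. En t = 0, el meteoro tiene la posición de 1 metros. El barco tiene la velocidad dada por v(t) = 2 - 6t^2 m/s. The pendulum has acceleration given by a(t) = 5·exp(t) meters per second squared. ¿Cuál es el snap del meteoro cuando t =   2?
Para resolver esto, necesitamos tomar 3 derivadas de nuestra ecuación de la velocidad v(t) = -12·t^2 - 2·t + 2. Tomando d/dt de v(t), encontramos a(t) = -24·t - 2. Tomando d/dt de a(t), encontramos j(t) = -24. La derivada de la sacudida da el snap: s(t) = 0. Tenemos el snap s(t) = 0. Sustituyendo t = 2: s(2) = 0.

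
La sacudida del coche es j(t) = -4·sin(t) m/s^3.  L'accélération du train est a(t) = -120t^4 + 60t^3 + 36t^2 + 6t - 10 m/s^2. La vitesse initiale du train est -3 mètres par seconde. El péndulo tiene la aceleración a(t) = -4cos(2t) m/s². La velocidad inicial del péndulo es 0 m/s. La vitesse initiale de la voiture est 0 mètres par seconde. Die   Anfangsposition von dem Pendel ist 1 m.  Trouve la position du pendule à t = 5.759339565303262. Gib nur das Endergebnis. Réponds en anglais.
At t = 5.759339565303262, x = 0.499572180883755.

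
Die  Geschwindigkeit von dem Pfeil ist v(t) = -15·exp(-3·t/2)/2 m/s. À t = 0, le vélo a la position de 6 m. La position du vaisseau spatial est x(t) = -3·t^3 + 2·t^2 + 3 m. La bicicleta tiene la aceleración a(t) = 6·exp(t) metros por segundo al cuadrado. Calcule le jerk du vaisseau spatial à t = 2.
Pour résoudre ceci, nous devons prendre 3 dérivées de notre équation de la position x(t) = -3·t^3 + 2·t^2 + 3. En prenant d/dt de x(t), nous trouvons v(t) = -9·t^2 + 4·t. En dérivant la vitesse, nous obtenons l'accélération: a(t) = 4 - 18·t. En prenant d/dt de a(t), nous trouvons j(t) = -18. Nous avons le jerk j(t) = -18. En substituant t = 2: j(2) = -18.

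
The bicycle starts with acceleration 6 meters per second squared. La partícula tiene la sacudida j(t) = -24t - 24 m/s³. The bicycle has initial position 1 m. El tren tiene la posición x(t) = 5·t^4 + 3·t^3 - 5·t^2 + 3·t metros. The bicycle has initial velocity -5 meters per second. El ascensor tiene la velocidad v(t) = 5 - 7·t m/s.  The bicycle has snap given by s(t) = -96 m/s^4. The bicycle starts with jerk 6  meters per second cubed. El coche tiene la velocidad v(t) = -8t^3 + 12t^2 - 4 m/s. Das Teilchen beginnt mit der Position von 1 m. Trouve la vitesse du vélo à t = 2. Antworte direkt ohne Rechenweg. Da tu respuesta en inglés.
The velocity at t = 2 is v = -109.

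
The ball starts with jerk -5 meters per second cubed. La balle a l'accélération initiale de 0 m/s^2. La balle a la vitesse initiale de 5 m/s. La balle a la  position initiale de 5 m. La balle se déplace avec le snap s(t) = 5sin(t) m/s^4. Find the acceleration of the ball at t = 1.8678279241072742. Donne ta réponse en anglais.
We must find the antiderivative of our snap equation s(t) = 5·sin(t) 2 times. Integrating snap and using the initial condition j(0) = -5, we get j(t) = -5·cos(t). Finding the antiderivative of j(t) and using a(0) = 0: a(t) = -5·sin(t). We have acceleration a(t) = -5·sin(t). Substituting t = 1.8678279241072742: a(1.8678279241072742) = -4.78104750941615.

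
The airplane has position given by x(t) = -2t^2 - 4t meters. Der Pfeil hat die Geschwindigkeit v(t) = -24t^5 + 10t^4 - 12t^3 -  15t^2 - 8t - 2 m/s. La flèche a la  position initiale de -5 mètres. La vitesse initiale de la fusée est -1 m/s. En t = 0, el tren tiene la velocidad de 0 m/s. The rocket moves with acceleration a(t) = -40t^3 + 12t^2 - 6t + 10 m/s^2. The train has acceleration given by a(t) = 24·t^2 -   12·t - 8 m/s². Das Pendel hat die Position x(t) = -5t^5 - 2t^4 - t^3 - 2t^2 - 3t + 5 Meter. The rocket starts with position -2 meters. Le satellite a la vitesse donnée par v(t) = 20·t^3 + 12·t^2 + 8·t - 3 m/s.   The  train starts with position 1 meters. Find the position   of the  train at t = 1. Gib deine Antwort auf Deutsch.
Wir müssen unsere Gleichung für die Beschleunigung a(t) = 24·t^2 - 12·t - 8 2-mal integrieren. Mit ∫a(t)dt und Anwendung von v(0) = 0, finden wir v(t) = 2·t·(4·t^2 - 3·t - 4). Mit ∫v(t)dt und Anwendung von x(0) = 1, finden wir x(t) = 2·t^4 - 2·t^3 - 4·t^2 + 1. Mit x(t) = 2·t^4 - 2·t^3 - 4·t^2 + 1 und Einsetzen von t = 1, finden wir x = -3.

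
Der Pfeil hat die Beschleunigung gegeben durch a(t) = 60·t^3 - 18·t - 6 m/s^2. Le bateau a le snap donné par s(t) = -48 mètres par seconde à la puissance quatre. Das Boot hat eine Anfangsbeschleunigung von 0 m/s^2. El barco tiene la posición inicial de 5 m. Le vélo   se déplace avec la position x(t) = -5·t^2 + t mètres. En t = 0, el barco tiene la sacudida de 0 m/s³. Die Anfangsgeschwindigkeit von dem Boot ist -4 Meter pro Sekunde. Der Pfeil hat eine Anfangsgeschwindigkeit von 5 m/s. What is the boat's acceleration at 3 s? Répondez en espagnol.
Para resolver esto, necesitamos tomar 2 integrales de nuestra ecuación del snap s(t) = -48. La antiderivada del snap, con j(0) = 0, da la sacudida: j(t) = -48·t. Integrando la sacudida y usando la condición inicial a(0) = 0, obtenemos a(t) = -24·t^2. De la ecuación de la aceleración a(t) = -24·t^2, sustituimos t = 3 para obtener a = -216.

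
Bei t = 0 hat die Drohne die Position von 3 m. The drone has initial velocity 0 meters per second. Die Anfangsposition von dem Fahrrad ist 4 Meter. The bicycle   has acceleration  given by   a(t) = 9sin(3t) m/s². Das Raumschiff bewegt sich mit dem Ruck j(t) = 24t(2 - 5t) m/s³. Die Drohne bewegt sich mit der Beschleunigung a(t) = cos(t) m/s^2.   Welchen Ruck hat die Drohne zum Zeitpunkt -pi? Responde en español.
Debemos derivar nuestra ecuación de la aceleración a(t) = cos(t) 1 vez. Derivando la aceleración, obtenemos la sacudida: j(t) = -sin(t). Usando j(t) = -sin(t) y sustituyendo t = -pi, encontramos j = 0.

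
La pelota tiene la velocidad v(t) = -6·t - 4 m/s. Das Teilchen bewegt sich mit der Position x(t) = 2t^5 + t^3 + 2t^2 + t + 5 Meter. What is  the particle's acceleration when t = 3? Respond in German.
Um dies zu lösen, müssen wir 2 Ableitungen unserer Gleichung für die Position x(t) = 2·t^5 + t^3 + 2·t^2 + t + 5 nehmen. Durch Ableiten von der Position erhalten wir die Geschwindigkeit: v(t) = 10·t^4 + 3·t^2 + 4·t + 1. Die Ableitung von der Geschwindigkeit ergibt die Beschleunigung: a(t) = 40·t^3 + 6·t + 4. Aus der Gleichung für die Beschleunigung a(t) = 40·t^3 + 6·t + 4, setzen wir t = 3 ein und erhalten a = 1102.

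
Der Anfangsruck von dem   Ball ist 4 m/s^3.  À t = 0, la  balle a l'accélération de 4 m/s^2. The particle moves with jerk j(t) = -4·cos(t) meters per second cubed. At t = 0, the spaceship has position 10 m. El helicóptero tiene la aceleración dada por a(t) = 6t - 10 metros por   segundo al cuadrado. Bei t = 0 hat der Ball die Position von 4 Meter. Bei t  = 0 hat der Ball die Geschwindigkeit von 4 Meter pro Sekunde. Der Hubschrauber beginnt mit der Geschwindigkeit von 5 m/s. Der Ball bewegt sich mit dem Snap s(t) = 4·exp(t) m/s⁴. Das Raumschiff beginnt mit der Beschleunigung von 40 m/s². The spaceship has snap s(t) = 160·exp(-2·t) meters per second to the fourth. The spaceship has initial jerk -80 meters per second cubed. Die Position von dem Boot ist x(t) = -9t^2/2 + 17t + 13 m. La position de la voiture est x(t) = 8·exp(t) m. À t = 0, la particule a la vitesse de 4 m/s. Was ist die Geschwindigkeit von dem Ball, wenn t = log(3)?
Ausgehend von dem Snap s(t) = 4·exp(t), nehmen wir 3 Integrale. Das Integral von dem Snap ist der Ruck. Mit j(0) = 4 erhalten wir j(t) = 4·exp(t). Durch Integration von dem Ruck und Verwendung der Anfangsbedingung a(0) = 4, erhalten wir a(t) = 4·exp(t). Die Stammfunktion von der Beschleunigung, mit v(0) = 4, ergibt die Geschwindigkeit: v(t) = 4·exp(t). Aus der Gleichung für die Geschwindigkeit v(t) = 4·exp(t), setzen wir t = log(3) ein und erhalten v = 12.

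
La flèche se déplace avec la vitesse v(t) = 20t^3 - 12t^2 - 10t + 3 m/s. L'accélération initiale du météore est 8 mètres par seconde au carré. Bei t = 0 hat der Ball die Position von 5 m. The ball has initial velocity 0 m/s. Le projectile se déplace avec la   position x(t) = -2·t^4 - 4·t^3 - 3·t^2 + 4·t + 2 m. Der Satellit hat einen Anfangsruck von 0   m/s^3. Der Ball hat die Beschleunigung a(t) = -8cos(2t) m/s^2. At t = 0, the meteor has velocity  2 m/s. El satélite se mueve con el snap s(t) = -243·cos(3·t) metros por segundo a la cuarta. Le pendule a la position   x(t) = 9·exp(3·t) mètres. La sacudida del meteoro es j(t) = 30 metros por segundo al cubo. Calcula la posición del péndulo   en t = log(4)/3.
Tenemos la posición x(t) = 9·exp(3·t). Sustituyendo t = log(4)/3: x(log(4)/3) = 36.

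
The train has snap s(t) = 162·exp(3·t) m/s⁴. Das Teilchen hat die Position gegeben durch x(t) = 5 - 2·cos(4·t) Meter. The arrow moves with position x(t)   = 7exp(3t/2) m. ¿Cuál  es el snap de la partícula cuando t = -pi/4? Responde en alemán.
Ausgehend von der Position x(t) = 5 - 2·cos(4·t), nehmen wir 4 Ableitungen. Mit d/dt von x(t) finden wir v(t) = 8·sin(4·t). Mit d/dt von v(t) finden wir a(t) = 32·cos(4·t). Mit d/dt von a(t) finden wir j(t) = -128·sin(4·t). Mit d/dt von j(t) finden wir s(t) = -512·cos(4·t). Wir haben den Snap s(t) = -512·cos(4·t). Durch Einsetzen von t = -pi/4: s(-pi/4) = 512.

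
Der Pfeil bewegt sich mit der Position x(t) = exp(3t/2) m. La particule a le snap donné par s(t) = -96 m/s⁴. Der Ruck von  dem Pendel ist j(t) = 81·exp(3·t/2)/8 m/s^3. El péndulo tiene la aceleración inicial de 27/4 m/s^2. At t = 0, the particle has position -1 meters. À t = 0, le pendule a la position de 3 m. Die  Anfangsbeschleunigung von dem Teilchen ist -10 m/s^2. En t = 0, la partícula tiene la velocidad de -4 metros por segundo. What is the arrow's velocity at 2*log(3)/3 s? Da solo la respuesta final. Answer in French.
La réponse est 9/2.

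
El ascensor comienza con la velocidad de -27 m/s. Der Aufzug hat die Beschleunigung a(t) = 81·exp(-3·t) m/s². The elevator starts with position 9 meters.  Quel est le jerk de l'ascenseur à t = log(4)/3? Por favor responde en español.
Debemos derivar nuestra ecuación de la aceleración a(t) = 81·exp(-3·t) 1 vez. Tomando d/dt de a(t), encontramos j(t) = -243·exp(-3·t). Tenemos la sacudida j(t) = -243·exp(-3·t). Sustituyendo t = log(4)/3: j(log(4)/3) = -243/4.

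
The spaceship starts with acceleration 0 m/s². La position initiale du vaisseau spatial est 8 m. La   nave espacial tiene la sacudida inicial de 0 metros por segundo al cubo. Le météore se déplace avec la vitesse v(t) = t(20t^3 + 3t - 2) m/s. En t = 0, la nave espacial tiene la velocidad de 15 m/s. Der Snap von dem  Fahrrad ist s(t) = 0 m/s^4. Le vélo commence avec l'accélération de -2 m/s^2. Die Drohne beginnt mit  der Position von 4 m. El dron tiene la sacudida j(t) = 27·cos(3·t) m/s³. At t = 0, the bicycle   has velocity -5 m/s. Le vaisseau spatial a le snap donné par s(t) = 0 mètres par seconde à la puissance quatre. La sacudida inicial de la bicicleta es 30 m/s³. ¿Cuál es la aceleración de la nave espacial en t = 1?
Necesitamos integrar nuestra ecuación del snap s(t) = 0 2 veces. Integrando el snap y usando la condición inicial j(0) = 0, obtenemos j(t) = 0. La integral de la sacudida es la aceleración. Usando a(0) = 0, obtenemos a(t) = 0. De la ecuación de la aceleración a(t) = 0, sustituimos t = 1 para obtener a = 0.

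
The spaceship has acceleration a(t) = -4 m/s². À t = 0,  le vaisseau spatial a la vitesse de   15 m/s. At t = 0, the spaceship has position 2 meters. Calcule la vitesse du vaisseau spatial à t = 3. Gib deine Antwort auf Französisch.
Nous devons intégrer notre équation de l'accélération a(t) = -4 1 fois. L'intégrale de l'accélération est la vitesse. En utilisant v(0) = 15, nous obtenons v(t) = 15 - 4·t. De l'équation de la vitesse v(t) = 15 - 4·t, nous substituons t = 3 pour obtenir v = 3.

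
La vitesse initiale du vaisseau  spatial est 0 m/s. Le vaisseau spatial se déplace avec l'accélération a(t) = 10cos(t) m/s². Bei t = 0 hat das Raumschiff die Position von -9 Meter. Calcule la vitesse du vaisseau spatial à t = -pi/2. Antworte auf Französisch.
Pour résoudre ceci, nous devons prendre 1 intégrale de notre équation de l'accélération a(t) = 10·cos(t). La primitive de l'accélération est la vitesse. En utilisant v(0) = 0, nous obtenons v(t) = 10·sin(t). En utilisant v(t) = 10·sin(t) et en substituant t = -pi/2, nous trouvons v = -10.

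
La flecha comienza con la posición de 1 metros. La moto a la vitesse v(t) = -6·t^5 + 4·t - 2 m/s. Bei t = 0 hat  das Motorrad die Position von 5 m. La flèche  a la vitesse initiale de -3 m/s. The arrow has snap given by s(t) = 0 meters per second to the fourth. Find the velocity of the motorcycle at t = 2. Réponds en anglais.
From the given velocity equation v(t) = -6·t^5 + 4·t - 2, we substitute t = 2 to get v = -186.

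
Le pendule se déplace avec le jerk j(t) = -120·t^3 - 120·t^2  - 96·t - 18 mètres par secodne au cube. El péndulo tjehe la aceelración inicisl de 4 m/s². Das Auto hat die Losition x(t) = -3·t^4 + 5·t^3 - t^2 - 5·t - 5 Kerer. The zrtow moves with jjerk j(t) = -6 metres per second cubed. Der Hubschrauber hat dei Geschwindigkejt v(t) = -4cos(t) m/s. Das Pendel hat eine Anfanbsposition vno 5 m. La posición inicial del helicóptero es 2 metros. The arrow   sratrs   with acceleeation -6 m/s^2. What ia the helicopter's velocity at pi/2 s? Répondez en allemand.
Wir haben die Geschwindigkeit v(t) = -4·cos(t). Durch Einsetzen von t = pi/2: v(pi/2) = 0.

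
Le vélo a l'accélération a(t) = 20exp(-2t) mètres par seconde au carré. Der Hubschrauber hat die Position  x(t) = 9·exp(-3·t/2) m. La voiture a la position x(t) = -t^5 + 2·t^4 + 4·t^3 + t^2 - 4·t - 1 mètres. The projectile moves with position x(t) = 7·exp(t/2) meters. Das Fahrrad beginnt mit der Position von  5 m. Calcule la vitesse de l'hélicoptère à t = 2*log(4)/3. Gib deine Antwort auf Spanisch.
Partiendo de la posición x(t) = 9·exp(-3·t/2), tomamos 1 derivada. Tomando d/dt de x(t), encontramos v(t) = -27·exp(-3·t/2)/2. De la ecuación de la velocidad v(t) = -27·exp(-3·t/2)/2, sustituimos t = 2*log(4)/3 para obtener v = -27/8.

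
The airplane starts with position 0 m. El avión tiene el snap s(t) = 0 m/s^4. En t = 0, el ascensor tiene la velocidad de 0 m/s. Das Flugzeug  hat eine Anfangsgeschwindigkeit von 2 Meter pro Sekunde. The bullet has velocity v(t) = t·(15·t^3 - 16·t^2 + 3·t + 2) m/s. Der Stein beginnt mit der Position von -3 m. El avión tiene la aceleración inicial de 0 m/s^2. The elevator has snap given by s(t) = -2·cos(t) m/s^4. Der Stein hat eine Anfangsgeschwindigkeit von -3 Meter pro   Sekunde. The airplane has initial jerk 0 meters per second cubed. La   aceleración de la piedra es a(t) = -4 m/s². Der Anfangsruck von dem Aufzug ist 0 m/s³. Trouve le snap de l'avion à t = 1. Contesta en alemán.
Mit s(t) = 0 und Einsetzen von t = 1, finden wir s = 0.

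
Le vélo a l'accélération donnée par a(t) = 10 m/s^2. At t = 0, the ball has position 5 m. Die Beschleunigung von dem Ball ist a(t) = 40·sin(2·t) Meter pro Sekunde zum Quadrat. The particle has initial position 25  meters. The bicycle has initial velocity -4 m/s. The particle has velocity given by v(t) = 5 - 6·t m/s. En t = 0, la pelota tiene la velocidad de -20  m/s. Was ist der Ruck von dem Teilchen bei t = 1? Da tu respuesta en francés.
Pour résoudre ceci, nous devons prendre 2 dérivées de notre équation de la vitesse v(t) = 5 - 6·t. En prenant d/dt de v(t), nous trouvons a(t) = -6. En dérivant l'accélération, nous obtenons le jerk: j(t) = 0. En utilisant j(t) = 0 et en substituant t = 1, nous trouvons j = 0.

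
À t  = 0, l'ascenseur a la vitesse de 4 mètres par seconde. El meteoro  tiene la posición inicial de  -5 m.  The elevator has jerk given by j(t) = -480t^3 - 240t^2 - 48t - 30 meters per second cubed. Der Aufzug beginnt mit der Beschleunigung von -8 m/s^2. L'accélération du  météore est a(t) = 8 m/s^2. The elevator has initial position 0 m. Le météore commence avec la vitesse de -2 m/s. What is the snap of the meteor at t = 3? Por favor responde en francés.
Pour résoudre ceci, nous devons prendre 2 dérivées de notre équation de l'accélération a(t) = 8. La dérivée de l'accélération donne le jerk: j(t) = 0. En prenant d/dt de j(t), nous trouvons s(t) = 0. De l'équation du snap s(t) = 0, nous substituons t = 3 pour obtenir s = 0.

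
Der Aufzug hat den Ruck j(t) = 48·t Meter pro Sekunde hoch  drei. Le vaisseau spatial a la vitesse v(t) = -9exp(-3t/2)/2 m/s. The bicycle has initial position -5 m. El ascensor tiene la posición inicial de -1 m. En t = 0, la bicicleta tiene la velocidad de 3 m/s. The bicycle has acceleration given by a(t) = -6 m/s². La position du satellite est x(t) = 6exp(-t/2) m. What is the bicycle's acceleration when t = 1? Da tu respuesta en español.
Tenemos la aceleración a(t) = -6. Sustituyendo t = 1: a(1) = -6.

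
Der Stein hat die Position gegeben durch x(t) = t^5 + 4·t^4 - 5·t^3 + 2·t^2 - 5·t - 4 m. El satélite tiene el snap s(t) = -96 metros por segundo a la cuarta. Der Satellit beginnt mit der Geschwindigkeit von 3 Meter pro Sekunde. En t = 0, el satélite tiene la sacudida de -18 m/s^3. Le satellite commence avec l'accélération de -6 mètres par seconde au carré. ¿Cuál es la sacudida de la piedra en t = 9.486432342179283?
Partiendo de la posición x(t) = t^5 + 4·t^4 - 5·t^3 + 2·t^2 - 5·t - 4, tomamos 3 derivadas. Derivando la posición, obtenemos la velocidad: v(t) = 5·t^4 + 16·t^3 - 15·t^2 + 4·t - 5. La derivada de la velocidad da la aceleración: a(t) = 20·t^3 + 48·t^2 - 30·t + 4. Derivando la aceleración, obtenemos la sacudida: j(t) = 60·t^2 + 96·t - 30. Usando j(t) = 60·t^2 + 96·t - 30 y sustituyendo t = 9.486432342179283, encontramos j = 6280.24141981392.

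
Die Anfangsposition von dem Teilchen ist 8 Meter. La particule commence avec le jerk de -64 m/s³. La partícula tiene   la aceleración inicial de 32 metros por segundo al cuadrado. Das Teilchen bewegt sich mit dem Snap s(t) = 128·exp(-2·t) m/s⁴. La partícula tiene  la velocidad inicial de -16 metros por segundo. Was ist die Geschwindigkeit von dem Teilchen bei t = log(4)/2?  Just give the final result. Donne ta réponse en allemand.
Die Geschwindigkeit bei t = log(4)/2 ist v = -4.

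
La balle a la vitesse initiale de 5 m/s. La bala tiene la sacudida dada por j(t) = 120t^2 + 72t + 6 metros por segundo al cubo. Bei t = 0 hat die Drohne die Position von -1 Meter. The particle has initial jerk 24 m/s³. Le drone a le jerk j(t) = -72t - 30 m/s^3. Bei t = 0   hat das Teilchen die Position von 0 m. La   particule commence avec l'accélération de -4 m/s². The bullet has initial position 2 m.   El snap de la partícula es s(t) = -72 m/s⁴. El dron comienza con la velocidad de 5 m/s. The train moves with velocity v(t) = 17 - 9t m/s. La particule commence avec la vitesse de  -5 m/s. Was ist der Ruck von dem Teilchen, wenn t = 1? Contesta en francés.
Pour résoudre ceci, nous devons prendre 1 primitive de notre équation du snap s(t) = -72. En prenant ∫s(t)dt et en appliquant j(0) = 24, nous trouvons j(t) = 24 - 72·t. En utilisant j(t) = 24 - 72·t et en substituant t = 1, nous trouvons j = -48.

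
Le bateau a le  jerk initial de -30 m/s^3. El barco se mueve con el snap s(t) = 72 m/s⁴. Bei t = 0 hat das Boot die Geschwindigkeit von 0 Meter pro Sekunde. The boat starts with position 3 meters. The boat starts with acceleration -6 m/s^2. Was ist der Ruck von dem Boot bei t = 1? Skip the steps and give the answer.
Bei t = 1, j = 42.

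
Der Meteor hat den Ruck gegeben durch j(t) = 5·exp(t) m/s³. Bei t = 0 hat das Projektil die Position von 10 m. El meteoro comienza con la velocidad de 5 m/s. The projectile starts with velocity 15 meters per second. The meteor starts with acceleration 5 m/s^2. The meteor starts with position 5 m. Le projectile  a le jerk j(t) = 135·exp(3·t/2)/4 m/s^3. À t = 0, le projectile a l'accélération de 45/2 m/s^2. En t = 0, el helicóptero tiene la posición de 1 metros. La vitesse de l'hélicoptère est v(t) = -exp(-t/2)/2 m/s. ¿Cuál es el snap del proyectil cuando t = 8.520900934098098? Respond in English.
We must differentiate our jerk equation j(t) = 135·exp(3·t/2)/4 1 time. Taking d/dt of j(t), we find s(t) = 405·exp(3·t/2)/8. From the given snap equation s(t) = 405·exp(3·t/2)/8, we substitute t = 8.520900934098098 to get s = 17998463.0584615.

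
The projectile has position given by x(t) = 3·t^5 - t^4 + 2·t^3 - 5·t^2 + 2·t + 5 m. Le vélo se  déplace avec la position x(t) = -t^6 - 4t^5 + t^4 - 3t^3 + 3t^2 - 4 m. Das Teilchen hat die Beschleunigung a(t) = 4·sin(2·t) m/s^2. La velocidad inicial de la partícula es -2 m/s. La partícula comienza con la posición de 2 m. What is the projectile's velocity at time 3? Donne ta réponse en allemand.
Wir müssen unsere Gleichung für die Position x(t) = 3·t^5 - t^4 + 2·t^3 - 5·t^2 + 2·t + 5 1-mal ableiten. Die Ableitung von der Position ergibt die Geschwindigkeit: v(t) = 15·t^4 - 4·t^3 + 6·t^2 - 10·t + 2. Wir haben die Geschwindigkeit v(t) = 15·t^4 - 4·t^3 + 6·t^2 - 10·t + 2. Durch Einsetzen von t = 3: v(3) = 1133.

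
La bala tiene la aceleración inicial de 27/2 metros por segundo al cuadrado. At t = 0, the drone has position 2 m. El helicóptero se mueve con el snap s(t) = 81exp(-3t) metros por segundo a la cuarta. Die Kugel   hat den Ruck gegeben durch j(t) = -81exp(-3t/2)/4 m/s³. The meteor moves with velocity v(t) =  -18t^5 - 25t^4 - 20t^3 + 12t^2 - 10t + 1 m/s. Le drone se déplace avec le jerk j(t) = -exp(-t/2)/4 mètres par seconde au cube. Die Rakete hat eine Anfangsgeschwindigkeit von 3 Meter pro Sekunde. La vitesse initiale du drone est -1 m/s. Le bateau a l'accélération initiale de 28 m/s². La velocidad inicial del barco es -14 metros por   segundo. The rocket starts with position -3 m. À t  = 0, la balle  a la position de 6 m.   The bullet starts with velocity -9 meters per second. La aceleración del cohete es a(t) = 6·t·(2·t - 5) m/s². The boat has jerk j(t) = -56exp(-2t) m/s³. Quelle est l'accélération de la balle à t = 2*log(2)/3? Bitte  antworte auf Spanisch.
Necesitamos integrar nuestra ecuación de la sacudida j(t) = -81·exp(-3·t/2)/4 1 vez. Tomando ∫j(t)dt y aplicando a(0) = 27/2, encontramos a(t) = 27·exp(-3·t/2)/2. De la ecuación de la aceleración a(t) = 27·exp(-3·t/2)/2, sustituimos t = 2*log(2)/3 para obtener a = 27/4.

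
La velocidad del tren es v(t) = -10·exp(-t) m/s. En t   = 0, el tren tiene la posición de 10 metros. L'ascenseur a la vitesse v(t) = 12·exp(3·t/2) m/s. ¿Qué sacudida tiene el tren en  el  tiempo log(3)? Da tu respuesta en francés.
Nous devons dériver notre équation de la vitesse v(t) = -10·exp(-t) 2 fois. La dérivée de la vitesse donne l'accélération: a(t) = 10·exp(-t). La dérivée de l'accélération donne le jerk: j(t) = -10·exp(-t). De l'équation du jerk j(t) = -10·exp(-t), nous substituons t = log(3) pour obtenir j = -10/3.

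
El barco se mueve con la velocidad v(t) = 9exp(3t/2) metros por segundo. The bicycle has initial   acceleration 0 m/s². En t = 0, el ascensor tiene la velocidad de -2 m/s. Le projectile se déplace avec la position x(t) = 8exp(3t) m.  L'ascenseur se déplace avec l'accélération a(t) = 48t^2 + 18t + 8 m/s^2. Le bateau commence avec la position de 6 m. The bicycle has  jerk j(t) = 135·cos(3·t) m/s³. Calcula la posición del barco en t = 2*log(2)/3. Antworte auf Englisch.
We must find the integral of our velocity equation v(t) = 9·exp(3·t/2) 1 time. The antiderivative of velocity, with x(0) = 6, gives position: x(t) = 6·exp(3·t/2). We have position x(t) = 6·exp(3·t/2). Substituting t = 2*log(2)/3: x(2*log(2)/3) = 12.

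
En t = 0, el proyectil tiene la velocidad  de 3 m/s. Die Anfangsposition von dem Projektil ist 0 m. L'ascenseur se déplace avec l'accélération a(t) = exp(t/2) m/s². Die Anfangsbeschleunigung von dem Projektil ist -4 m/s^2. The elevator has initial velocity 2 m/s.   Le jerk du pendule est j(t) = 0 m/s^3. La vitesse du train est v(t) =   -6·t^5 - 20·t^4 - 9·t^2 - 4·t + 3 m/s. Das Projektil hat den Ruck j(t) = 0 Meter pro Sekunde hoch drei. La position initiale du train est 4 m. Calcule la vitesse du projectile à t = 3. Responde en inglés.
We need to integrate our jerk equation j(t) = 0 2 times. Finding the integral of j(t) and using a(0) = -4: a(t) = -4. The antiderivative of acceleration is velocity. Using v(0) = 3, we get v(t) = 3 - 4·t. We have velocity v(t) = 3 - 4·t. Substituting t = 3: v(3) = -9.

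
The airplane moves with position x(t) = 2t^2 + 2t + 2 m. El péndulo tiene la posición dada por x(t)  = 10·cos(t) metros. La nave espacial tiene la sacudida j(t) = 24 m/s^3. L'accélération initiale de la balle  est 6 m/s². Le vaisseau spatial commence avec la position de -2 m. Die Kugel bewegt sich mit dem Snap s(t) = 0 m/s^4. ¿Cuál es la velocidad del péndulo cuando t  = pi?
Debemos derivar nuestra ecuación de la posición x(t) = 10·cos(t) 1 vez. La derivada de la posición da la velocidad: v(t) = -10·sin(t). Usando v(t) = -10·sin(t) y sustituyendo t = pi, encontramos v = 0.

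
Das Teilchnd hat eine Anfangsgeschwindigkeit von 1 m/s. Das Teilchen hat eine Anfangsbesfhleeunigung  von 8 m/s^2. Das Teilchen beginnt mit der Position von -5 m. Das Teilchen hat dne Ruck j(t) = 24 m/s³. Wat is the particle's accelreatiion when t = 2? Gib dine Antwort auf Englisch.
To find the answer, we compute 1 integral of j(t) = 24. The integral of jerk is acceleration. Using a(0) = 8, we get a(t) = 24·t + 8. Using a(t) = 24·t + 8 and substituting t = 2, we find a = 56.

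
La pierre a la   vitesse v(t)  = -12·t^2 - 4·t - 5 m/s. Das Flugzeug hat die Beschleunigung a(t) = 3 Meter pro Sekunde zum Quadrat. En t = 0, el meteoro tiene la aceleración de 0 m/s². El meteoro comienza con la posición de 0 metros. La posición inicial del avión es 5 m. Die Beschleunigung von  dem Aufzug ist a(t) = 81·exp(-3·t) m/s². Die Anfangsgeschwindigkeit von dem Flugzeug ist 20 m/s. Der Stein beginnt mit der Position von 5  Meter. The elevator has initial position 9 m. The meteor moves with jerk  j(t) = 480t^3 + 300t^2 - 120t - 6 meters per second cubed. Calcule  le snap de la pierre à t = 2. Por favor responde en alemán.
Um dies zu lösen, müssen wir 3 Ableitungen unserer Gleichung für die Geschwindigkeit v(t) = -12·t^2 - 4·t - 5 nehmen. Mit d/dt von v(t) finden wir a(t) = -24·t - 4. Mit d/dt von a(t) finden wir j(t) = -24. Durch Ableiten von dem Ruck erhalten wir den Snap: s(t) = 0. Wir haben den Snap s(t) = 0. Durch Einsetzen von t = 2: s(2) = 0.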